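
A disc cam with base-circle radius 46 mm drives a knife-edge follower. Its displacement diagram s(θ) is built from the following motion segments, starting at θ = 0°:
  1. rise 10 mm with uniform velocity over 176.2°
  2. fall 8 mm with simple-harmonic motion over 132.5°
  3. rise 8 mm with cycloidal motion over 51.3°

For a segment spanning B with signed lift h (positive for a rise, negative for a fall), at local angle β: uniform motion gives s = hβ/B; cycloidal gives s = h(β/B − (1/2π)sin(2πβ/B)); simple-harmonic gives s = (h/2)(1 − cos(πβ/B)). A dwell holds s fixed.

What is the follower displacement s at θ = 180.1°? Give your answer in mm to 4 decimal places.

seg 1 [0°–176.2°] uniform, h=10: full span → s += 10 → s = 10.0000
seg 2 [176.2°–308.7°] simple-harmonic, h=-8: θ=180.1° here. β=3.9, B=132.5. -8/2·(1 − cos(π·0.0294)) = -0.0171 → s = 9.9829

9.9829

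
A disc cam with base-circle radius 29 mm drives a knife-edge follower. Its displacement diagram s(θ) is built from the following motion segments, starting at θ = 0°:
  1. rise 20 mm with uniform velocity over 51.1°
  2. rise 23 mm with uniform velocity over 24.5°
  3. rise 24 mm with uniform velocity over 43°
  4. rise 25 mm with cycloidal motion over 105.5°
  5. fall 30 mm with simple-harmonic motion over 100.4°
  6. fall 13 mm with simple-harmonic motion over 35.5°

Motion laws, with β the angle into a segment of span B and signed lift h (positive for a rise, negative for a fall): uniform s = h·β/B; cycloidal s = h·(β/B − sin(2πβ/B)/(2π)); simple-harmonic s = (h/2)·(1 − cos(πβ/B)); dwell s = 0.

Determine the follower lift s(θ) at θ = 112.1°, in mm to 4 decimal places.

seg 1 [0°–51.1°] uniform, h=20: full span → s += 20 → s = 20.0000
seg 2 [51.1°–75.6°] uniform, h=23: full span → s += 23 → s = 43.0000
seg 3 [75.6°–118.6°] uniform, h=24: θ=112.1° here. β=36.5, B=43. 24·36.5/43 = 20.3721 → s = 63.3721

63.3721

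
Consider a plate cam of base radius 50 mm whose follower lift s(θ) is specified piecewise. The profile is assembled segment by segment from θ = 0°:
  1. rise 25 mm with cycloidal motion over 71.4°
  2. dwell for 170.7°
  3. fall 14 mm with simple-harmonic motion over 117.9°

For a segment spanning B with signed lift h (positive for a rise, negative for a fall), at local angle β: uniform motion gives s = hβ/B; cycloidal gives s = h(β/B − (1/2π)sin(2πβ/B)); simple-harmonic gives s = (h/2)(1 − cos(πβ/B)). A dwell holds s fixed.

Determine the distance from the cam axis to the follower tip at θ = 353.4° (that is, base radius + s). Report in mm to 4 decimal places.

seg 1 [0°–71.4°] cycloidal, h=25: full span → s += 25 → s = 25.0000
seg 2 [71.4°–242.1°] dwell: s stays 25.0000
seg 3 [242.1°–360°] simple-harmonic, h=-14: θ=353.4° here. β=111.3, B=117.9. -14/2·(1 − cos(π·0.9440)) = -13.8920 → s = 11.1080
radial distance = base radius + s = 50 + 11.1080 = 61.1080

61.1080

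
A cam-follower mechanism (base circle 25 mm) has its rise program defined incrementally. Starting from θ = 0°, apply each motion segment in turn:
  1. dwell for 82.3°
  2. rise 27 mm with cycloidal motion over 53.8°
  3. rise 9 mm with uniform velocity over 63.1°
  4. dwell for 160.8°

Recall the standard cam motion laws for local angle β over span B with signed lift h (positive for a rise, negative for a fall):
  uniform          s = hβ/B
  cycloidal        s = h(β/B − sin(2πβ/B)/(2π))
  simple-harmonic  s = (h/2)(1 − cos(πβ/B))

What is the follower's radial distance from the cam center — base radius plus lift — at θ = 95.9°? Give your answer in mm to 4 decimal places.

seg 1 [0°–82.3°] dwell: s stays 0.0000
seg 2 [82.3°–136.1°] cycloidal, h=27: θ=95.9° here. β=13.6, B=53.8. 27·(0.2528 − sin(2π·0.2528)/(2π)) = 2.5288 → s = 2.5288
radial distance = base radius + s = 25 + 2.5288 = 27.5288

27.5288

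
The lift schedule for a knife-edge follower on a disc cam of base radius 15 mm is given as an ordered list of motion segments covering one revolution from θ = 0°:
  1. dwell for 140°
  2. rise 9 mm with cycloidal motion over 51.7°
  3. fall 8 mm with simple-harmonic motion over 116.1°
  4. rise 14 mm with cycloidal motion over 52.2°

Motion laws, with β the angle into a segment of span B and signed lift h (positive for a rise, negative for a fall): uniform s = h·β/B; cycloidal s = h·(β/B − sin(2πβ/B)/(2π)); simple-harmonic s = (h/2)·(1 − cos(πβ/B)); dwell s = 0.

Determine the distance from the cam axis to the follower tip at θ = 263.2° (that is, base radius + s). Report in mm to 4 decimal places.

seg 1 [0°–140°] dwell: s stays 0.0000
seg 2 [140°–191.7°] cycloidal, h=9: full span → s += 9 → s = 9.0000
seg 3 [191.7°–307.8°] simple-harmonic, h=-8: θ=263.2° here. β=71.5, B=116.1. -8/2·(1 − cos(π·0.6158)) = -5.4239 → s = 3.5761
radial distance = base radius + s = 15 + 3.5761 = 18.5761

18.5761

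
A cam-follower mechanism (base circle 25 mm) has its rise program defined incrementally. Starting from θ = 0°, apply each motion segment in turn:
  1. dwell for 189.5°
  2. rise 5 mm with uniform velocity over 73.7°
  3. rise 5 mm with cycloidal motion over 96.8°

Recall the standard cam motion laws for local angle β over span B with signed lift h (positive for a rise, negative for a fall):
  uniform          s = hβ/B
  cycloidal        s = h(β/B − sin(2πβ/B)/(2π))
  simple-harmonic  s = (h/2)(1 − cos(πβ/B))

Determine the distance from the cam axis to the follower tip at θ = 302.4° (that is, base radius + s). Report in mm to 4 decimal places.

seg 1 [0°–189.5°] dwell: s stays 0.0000
seg 2 [189.5°–263.2°] uniform, h=5: full span → s += 5 → s = 5.0000
seg 3 [263.2°–360°] cycloidal, h=5: θ=302.4° here. β=39.2, B=96.8. 5·(0.4050 − sin(2π·0.4050)/(2π)) = 1.5773 → s = 6.5773
radial distance = base radius + s = 25 + 6.5773 = 31.5773

31.5773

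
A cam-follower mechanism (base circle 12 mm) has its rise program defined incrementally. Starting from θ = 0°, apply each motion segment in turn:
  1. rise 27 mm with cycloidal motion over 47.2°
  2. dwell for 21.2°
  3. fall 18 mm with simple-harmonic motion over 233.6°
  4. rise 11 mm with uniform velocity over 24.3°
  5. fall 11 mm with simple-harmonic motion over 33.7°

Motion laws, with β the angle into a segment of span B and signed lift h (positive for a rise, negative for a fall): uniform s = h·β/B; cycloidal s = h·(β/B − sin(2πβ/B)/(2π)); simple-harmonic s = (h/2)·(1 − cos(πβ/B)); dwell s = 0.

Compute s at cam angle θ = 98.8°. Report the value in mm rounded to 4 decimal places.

seg 1 [0°–47.2°] cycloidal, h=27: full span → s += 27 → s = 27.0000
seg 2 [47.2°–68.4°] dwell: s stays 27.0000
seg 3 [68.4°–302°] simple-harmonic, h=-18: θ=98.8° here. β=30.4, B=233.6. -18/2·(1 − cos(π·0.1301)) = -0.7417 → s = 26.2583

26.2583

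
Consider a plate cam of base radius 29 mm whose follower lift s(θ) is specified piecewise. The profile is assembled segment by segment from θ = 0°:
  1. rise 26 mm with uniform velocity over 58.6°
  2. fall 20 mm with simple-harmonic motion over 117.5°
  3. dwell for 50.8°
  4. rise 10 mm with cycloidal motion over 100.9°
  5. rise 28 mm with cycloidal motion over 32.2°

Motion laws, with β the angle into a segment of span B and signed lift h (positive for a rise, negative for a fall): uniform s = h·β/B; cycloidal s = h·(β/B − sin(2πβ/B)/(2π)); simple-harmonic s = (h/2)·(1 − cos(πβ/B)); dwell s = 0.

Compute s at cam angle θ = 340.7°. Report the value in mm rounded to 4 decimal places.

seg 1 [0°–58.6°] uniform, h=26: full span → s += 26 → s = 26.0000
seg 2 [58.6°–176.1°] simple-harmonic, h=-20: full span → s += -20 → s = 6.0000
seg 3 [176.1°–226.9°] dwell: s stays 6.0000
seg 4 [226.9°–327.8°] cycloidal, h=10: full span → s += 10 → s = 16.0000
seg 5 [327.8°–360°] cycloidal, h=28: θ=340.7° here. β=12.9, B=32.2. 28·(0.4006 − sin(2π·0.4006)/(2π)) = 8.6121 → s = 24.6121

24.6121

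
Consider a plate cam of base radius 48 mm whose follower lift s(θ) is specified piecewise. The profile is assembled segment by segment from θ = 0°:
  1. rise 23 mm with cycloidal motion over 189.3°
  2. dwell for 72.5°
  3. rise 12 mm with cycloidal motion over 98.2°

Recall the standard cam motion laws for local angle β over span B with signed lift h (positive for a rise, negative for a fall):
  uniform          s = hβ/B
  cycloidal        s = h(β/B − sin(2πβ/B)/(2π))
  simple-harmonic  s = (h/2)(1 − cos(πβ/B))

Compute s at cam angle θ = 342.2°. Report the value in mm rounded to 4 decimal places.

seg 1 [0°–189.3°] cycloidal, h=23: full span → s += 23 → s = 23.0000
seg 2 [189.3°–261.8°] dwell: s stays 23.0000
seg 3 [261.8°–360°] cycloidal, h=12: θ=342.2° here. β=80.4, B=98.2. 12·(0.8187 − sin(2π·0.8187)/(2π)) = 11.5593 → s = 34.5593

34.5593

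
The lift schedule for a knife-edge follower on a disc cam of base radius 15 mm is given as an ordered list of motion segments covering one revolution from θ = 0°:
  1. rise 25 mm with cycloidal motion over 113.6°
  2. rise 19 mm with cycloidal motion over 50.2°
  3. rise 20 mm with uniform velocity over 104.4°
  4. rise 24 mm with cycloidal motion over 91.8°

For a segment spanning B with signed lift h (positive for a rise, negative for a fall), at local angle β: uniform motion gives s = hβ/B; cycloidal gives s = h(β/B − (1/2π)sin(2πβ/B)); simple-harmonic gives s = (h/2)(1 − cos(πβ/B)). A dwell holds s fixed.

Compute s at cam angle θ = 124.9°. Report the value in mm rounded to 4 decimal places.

seg 1 [0°–113.6°] cycloidal, h=25: full span → s += 25 → s = 25.0000
seg 2 [113.6°–163.8°] cycloidal, h=19: θ=124.9° here. β=11.3, B=50.2. 19·(0.2251 − sin(2π·0.2251)/(2π)) = 1.2899 → s = 26.2899

26.2899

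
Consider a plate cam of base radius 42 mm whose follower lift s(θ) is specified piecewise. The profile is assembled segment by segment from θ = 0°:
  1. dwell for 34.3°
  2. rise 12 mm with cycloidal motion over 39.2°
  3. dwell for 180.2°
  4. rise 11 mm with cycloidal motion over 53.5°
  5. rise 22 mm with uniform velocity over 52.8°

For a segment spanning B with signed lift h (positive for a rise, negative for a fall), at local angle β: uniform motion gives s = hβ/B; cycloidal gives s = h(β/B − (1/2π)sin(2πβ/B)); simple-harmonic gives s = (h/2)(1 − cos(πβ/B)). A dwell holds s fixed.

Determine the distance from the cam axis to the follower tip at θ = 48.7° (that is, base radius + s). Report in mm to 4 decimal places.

seg 1 [0°–34.3°] dwell: s stays 0.0000
seg 2 [34.3°–73.5°] cycloidal, h=12: θ=48.7° here. β=14.4, B=39.2. 12·(0.3673 − sin(2π·0.3673)/(2π)) = 2.9943 → s = 2.9943
radial distance = base radius + s = 42 + 2.9943 = 44.9943

44.9943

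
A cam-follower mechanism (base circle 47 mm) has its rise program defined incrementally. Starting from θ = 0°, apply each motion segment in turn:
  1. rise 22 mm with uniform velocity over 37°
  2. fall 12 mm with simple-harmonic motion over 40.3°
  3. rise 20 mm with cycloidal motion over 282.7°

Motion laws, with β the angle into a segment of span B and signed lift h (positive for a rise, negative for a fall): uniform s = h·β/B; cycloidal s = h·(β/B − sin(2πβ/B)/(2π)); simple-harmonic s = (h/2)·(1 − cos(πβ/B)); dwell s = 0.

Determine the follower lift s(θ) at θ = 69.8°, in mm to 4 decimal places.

seg 1 [0°–37°] uniform, h=22: full span → s += 22 → s = 22.0000
seg 2 [37°–77.3°] simple-harmonic, h=-12: θ=69.8° here. β=32.8, B=40.3. -12/2·(1 − cos(π·0.8139)) = -11.0034 → s = 10.9966

10.9966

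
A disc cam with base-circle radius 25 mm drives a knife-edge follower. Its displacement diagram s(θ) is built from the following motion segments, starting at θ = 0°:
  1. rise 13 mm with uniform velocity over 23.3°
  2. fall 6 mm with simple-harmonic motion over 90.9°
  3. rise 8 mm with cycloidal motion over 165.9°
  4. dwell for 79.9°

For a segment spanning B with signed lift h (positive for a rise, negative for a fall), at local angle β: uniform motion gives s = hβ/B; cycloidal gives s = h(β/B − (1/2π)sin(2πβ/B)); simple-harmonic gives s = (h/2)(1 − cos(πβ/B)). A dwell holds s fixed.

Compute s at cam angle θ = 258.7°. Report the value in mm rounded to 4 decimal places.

seg 1 [0°–23.3°] uniform, h=13: full span → s += 13 → s = 13.0000
seg 2 [23.3°–114.2°] simple-harmonic, h=-6: full span → s += -6 → s = 7.0000
seg 3 [114.2°–280.1°] cycloidal, h=8: θ=258.7° here. β=144.5, B=165.9. 8·(0.8710 − sin(2π·0.8710)/(2π)) = 7.8907 → s = 14.8907

14.8907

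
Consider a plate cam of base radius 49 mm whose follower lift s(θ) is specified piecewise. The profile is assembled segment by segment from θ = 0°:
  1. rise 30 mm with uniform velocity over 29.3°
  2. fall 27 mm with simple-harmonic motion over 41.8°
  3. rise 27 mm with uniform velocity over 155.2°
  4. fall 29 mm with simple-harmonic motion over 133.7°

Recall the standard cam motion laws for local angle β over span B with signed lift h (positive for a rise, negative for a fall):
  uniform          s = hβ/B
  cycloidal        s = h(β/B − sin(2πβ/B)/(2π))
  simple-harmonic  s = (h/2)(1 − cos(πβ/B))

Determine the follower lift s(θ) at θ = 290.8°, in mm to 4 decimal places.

seg 1 [0°–29.3°] uniform, h=30: full span → s += 30 → s = 30.0000
seg 2 [29.3°–71.1°] simple-harmonic, h=-27: full span → s += -27 → s = 3.0000
seg 3 [71.1°–226.3°] uniform, h=27: full span → s += 27 → s = 30.0000
seg 4 [226.3°–360°] simple-harmonic, h=-29: θ=290.8° here. β=64.5, B=133.7. -29/2·(1 − cos(π·0.4824)) = -13.6997 → s = 16.3003

16.3003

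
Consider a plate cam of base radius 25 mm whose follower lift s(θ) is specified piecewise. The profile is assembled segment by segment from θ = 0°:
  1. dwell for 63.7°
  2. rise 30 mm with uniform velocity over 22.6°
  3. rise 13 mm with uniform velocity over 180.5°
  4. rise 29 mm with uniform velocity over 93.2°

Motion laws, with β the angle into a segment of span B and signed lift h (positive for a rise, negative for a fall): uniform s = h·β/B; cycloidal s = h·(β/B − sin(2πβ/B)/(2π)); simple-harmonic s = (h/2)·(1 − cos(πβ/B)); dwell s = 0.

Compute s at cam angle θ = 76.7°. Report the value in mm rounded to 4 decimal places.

seg 1 [0°–63.7°] dwell: s stays 0.0000
seg 2 [63.7°–86.3°] uniform, h=30: θ=76.7° here. β=13, B=22.6. 30·13/22.6 = 17.2566 → s = 17.2566

17.2566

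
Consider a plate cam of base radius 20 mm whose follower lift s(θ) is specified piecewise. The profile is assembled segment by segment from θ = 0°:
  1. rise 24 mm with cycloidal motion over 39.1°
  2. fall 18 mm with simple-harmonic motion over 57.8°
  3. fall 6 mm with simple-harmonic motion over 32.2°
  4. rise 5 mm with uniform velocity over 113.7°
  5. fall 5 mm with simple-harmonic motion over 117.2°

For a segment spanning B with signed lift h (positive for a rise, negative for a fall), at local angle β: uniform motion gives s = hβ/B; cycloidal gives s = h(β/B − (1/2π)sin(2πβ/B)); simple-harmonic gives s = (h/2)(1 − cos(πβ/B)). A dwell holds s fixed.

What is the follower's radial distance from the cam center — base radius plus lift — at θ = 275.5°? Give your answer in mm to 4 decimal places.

seg 1 [0°–39.1°] cycloidal, h=24: full span → s += 24 → s = 24.0000
seg 2 [39.1°–96.9°] simple-harmonic, h=-18: full span → s += -18 → s = 6.0000
seg 3 [96.9°–129.1°] simple-harmonic, h=-6: full span → s += -6 → s = 0.0000
seg 4 [129.1°–242.8°] uniform, h=5: full span → s += 5 → s = 5.0000
seg 5 [242.8°–360°] simple-harmonic, h=-5: θ=275.5° here. β=32.7, B=117.2. -5/2·(1 − cos(π·0.2790)) = -0.9005 → s = 4.0995
radial distance = base radius + s = 20 + 4.0995 = 24.0995

24.0995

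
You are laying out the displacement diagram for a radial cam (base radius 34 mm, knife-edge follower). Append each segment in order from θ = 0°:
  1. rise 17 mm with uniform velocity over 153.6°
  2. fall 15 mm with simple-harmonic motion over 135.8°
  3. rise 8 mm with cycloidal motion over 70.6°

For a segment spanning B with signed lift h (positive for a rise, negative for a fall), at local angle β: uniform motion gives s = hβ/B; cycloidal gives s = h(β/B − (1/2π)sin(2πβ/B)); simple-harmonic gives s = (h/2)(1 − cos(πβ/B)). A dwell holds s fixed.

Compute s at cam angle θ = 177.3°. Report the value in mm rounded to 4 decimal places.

seg 1 [0°–153.6°] uniform, h=17: full span → s += 17 → s = 17.0000
seg 2 [153.6°–289.4°] simple-harmonic, h=-15: θ=177.3° here. β=23.7, B=135.8. -15/2·(1 − cos(π·0.1745)) = -1.0993 → s = 15.9007

15.9007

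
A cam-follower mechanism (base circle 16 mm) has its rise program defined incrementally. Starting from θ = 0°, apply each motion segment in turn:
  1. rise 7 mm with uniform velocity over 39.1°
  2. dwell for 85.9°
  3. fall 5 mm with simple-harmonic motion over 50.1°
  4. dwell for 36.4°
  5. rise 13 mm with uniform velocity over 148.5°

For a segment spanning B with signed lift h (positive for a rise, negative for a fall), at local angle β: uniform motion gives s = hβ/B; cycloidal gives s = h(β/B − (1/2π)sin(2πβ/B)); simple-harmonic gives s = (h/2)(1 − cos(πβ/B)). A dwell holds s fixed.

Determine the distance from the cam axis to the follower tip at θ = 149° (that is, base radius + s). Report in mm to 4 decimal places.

seg 1 [0°–39.1°] uniform, h=7: full span → s += 7 → s = 7.0000
seg 2 [39.1°–125°] dwell: s stays 7.0000
seg 3 [125°–175.1°] simple-harmonic, h=-5: θ=149° here. β=24, B=50.1. -5/2·(1 − cos(π·0.4790)) = -2.3355 → s = 4.6645
radial distance = base radius + s = 16 + 4.6645 = 20.6645

20.6645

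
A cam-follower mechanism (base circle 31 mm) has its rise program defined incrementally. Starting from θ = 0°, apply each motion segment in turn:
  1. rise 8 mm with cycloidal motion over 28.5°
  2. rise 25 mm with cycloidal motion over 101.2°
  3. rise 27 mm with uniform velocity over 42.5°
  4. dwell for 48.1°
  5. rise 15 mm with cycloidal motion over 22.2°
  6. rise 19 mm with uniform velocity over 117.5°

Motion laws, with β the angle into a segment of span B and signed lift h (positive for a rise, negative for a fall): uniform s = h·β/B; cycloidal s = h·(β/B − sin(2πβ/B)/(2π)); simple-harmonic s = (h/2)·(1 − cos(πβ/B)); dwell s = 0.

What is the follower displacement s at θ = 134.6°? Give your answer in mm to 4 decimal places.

seg 1 [0°–28.5°] cycloidal, h=8: full span → s += 8 → s = 8.0000
seg 2 [28.5°–129.7°] cycloidal, h=25: full span → s += 25 → s = 33.0000
seg 3 [129.7°–172.2°] uniform, h=27: θ=134.6° here. β=4.9, B=42.5. 27·4.9/42.5 = 3.1129 → s = 36.1129

36.1129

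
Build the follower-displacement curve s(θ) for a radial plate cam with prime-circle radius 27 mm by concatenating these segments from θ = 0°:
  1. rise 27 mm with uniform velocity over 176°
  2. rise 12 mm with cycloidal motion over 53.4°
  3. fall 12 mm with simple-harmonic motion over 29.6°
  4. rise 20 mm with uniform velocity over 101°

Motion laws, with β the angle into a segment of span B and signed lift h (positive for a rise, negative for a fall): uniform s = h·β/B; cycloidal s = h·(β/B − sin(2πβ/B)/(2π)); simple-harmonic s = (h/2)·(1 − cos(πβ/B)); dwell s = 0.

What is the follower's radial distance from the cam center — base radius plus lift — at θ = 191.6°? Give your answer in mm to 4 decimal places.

seg 1 [0°–176°] uniform, h=27: full span → s += 27 → s = 27.0000
seg 2 [176°–229.4°] cycloidal, h=12: θ=191.6° here. β=15.6, B=53.4. 12·(0.2921 − sin(2π·0.2921)/(2π)) = 1.6623 → s = 28.6623
radial distance = base radius + s = 27 + 28.6623 = 55.6623

55.6623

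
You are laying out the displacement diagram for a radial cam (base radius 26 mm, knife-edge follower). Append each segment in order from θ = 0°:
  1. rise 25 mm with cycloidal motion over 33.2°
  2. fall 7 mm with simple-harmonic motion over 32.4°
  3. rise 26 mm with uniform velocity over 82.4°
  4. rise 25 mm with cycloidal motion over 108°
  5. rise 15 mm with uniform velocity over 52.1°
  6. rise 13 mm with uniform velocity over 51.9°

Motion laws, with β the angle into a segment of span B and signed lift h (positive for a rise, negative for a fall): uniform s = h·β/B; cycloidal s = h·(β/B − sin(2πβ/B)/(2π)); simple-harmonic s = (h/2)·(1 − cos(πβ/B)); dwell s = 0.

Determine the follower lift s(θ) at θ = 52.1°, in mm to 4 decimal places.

seg 1 [0°–33.2°] cycloidal, h=25: full span → s += 25 → s = 25.0000
seg 2 [33.2°–65.6°] simple-harmonic, h=-7: θ=52.1° here. β=18.9, B=32.4. -7/2·(1 − cos(π·0.5833)) = -4.4059 → s = 20.5941

20.5941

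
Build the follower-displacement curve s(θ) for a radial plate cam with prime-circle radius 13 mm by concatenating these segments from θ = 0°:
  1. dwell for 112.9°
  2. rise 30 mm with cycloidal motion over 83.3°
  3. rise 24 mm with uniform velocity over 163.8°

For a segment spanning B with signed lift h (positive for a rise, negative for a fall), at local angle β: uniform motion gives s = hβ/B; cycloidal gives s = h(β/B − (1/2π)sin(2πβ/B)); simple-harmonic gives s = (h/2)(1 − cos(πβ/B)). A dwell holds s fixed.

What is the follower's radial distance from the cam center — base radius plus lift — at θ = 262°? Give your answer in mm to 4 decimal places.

seg 1 [0°–112.9°] dwell: s stays 0.0000
seg 2 [112.9°–196.2°] cycloidal, h=30: full span → s += 30 → s = 30.0000
seg 3 [196.2°–360°] uniform, h=24: θ=262° here. β=65.8, B=163.8. 24·65.8/163.8 = 9.6410 → s = 39.6410
radial distance = base radius + s = 13 + 39.6410 = 52.6410

52.6410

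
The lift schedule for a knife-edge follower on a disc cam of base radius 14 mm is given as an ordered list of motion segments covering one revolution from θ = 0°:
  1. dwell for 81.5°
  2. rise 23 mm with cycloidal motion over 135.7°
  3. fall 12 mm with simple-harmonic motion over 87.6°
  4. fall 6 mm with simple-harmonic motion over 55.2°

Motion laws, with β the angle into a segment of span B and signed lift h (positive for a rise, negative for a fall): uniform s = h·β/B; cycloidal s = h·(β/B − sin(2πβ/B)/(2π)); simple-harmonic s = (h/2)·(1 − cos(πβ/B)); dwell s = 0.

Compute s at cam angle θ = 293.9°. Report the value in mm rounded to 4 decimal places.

seg 1 [0°–81.5°] dwell: s stays 0.0000
seg 2 [81.5°–217.2°] cycloidal, h=23: full span → s += 23 → s = 23.0000
seg 3 [217.2°–304.8°] simple-harmonic, h=-12: θ=293.9° here. β=76.7, B=87.6. -12/2·(1 − cos(π·0.8756)) = -11.5474 → s = 11.4526

11.4526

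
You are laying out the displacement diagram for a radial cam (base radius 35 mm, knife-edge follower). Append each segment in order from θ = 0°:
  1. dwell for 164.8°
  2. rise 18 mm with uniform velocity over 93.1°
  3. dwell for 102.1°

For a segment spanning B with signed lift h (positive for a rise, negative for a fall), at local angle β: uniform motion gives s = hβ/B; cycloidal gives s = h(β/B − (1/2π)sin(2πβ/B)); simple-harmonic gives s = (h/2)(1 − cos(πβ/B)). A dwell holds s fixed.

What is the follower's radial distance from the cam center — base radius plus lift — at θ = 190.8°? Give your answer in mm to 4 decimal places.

seg 1 [0°–164.8°] dwell: s stays 0.0000
seg 2 [164.8°–257.9°] uniform, h=18: θ=190.8° here. β=26, B=93.1. 18·26/93.1 = 5.0269 → s = 5.0269
radial distance = base radius + s = 35 + 5.0269 = 40.0269

40.0269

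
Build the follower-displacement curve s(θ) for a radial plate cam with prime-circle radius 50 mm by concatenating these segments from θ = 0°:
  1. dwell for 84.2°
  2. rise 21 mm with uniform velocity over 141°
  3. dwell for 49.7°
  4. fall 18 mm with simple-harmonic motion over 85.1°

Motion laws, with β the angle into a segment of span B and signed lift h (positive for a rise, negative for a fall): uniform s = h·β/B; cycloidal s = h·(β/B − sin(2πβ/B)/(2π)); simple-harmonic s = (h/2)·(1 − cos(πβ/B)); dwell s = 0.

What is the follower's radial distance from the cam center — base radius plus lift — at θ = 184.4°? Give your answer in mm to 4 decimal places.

seg 1 [0°–84.2°] dwell: s stays 0.0000
seg 2 [84.2°–225.2°] uniform, h=21: θ=184.4° here. β=100.2, B=141. 21·100.2/141 = 14.9234 → s = 14.9234
radial distance = base radius + s = 50 + 14.9234 = 64.9234

64.9234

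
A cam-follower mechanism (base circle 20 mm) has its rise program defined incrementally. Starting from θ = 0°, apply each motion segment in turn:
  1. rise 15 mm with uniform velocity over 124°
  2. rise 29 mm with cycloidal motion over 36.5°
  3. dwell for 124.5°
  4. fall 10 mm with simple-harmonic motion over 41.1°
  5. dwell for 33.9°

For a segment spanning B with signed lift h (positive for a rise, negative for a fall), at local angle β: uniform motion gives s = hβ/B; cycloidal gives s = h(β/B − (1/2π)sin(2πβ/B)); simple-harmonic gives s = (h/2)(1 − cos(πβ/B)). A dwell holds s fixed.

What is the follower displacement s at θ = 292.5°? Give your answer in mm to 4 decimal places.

seg 1 [0°–124°] uniform, h=15: full span → s += 15 → s = 15.0000
seg 2 [124°–160.5°] cycloidal, h=29: full span → s += 29 → s = 44.0000
seg 3 [160.5°–285°] dwell: s stays 44.0000
seg 4 [285°–326.1°] simple-harmonic, h=-10: θ=292.5° here. β=7.5, B=41.1. -10/2·(1 − cos(π·0.1825)) = -0.7994 → s = 43.2006

43.2006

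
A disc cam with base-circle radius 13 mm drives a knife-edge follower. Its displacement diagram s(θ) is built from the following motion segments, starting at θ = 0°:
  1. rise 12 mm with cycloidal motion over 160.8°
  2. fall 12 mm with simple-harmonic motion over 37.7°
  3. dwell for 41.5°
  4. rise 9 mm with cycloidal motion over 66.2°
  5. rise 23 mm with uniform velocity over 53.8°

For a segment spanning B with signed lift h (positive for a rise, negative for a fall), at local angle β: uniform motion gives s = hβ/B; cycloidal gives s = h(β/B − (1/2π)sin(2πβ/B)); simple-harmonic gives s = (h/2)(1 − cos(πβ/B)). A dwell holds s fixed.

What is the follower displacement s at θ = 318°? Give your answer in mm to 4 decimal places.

seg 1 [0°–160.8°] cycloidal, h=12: full span → s += 12 → s = 12.0000
seg 2 [160.8°–198.5°] simple-harmonic, h=-12: full span → s += -12 → s = 0.0000
seg 3 [198.5°–240°] dwell: s stays 0.0000
seg 4 [240°–306.2°] cycloidal, h=9: full span → s += 9 → s = 9.0000
seg 5 [306.2°–360°] uniform, h=23: θ=318° here. β=11.8, B=53.8. 23·11.8/53.8 = 5.0446 → s = 14.0446

14.0446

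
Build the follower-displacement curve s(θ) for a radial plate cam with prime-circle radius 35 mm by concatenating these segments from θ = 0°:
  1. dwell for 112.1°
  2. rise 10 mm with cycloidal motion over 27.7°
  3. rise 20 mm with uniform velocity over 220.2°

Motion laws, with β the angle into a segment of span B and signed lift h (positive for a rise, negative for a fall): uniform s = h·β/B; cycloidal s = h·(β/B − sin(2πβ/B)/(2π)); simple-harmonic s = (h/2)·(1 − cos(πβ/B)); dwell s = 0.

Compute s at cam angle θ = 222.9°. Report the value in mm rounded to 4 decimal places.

seg 1 [0°–112.1°] dwell: s stays 0.0000
seg 2 [112.1°–139.8°] cycloidal, h=10: full span → s += 10 → s = 10.0000
seg 3 [139.8°–360°] uniform, h=20: θ=222.9° here. β=83.1, B=220.2. 20·83.1/220.2 = 7.5477 → s = 17.5477

17.5477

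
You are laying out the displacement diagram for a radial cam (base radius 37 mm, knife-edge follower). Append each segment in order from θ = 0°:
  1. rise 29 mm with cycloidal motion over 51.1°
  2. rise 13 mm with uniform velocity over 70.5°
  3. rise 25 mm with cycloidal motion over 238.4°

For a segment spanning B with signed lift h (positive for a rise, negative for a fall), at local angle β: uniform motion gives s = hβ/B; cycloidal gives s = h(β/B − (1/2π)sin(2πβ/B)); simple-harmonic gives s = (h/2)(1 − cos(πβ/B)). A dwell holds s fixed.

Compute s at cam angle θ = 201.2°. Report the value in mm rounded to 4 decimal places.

seg 1 [0°–51.1°] cycloidal, h=29: full span → s += 29 → s = 29.0000
seg 2 [51.1°–121.6°] uniform, h=13: full span → s += 13 → s = 42.0000
seg 3 [121.6°–360°] cycloidal, h=25: θ=201.2° here. β=79.6, B=238.4. 25·(0.3339 − sin(2π·0.3339)/(2π)) = 4.9085 → s = 46.9085

46.9085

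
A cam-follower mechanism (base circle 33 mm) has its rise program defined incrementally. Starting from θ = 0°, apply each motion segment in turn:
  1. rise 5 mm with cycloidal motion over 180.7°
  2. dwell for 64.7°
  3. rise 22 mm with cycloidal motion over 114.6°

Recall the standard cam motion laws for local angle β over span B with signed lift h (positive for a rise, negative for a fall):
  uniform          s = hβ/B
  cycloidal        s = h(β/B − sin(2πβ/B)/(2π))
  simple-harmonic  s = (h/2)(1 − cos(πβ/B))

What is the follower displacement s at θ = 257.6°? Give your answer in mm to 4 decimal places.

seg 1 [0°–180.7°] cycloidal, h=5: full span → s += 5 → s = 5.0000
seg 2 [180.7°–245.4°] dwell: s stays 5.0000
seg 3 [245.4°–360°] cycloidal, h=22: θ=257.6° here. β=12.2, B=114.6. 22·(0.1065 − sin(2π·0.1065)/(2π)) = 0.1708 → s = 5.1708

5.1708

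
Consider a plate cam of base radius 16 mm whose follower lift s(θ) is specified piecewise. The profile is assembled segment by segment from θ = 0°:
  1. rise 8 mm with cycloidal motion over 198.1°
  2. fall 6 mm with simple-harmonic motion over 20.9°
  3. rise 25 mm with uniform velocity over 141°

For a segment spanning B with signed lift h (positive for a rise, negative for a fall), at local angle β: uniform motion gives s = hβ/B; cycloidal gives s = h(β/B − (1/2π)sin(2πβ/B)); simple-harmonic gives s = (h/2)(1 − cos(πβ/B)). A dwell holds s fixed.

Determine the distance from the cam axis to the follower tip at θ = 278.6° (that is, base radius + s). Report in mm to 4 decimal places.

seg 1 [0°–198.1°] cycloidal, h=8: full span → s += 8 → s = 8.0000
seg 2 [198.1°–219°] simple-harmonic, h=-6: full span → s += -6 → s = 2.0000
seg 3 [219°–360°] uniform, h=25: θ=278.6° here. β=59.6, B=141. 25·59.6/141 = 10.5674 → s = 12.5674
radial distance = base radius + s = 16 + 12.5674 = 28.5674

28.5674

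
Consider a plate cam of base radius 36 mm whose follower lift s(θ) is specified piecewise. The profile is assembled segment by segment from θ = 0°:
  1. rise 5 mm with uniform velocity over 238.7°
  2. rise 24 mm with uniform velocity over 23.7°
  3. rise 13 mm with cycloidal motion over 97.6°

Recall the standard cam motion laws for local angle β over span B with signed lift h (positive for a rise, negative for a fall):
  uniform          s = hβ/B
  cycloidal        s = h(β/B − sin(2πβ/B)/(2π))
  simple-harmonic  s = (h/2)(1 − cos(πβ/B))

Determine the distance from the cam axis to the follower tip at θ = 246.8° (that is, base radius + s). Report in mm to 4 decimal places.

seg 1 [0°–238.7°] uniform, h=5: full span → s += 5 → s = 5.0000
seg 2 [238.7°–262.4°] uniform, h=24: θ=246.8° here. β=8.1, B=23.7. 24·8.1/23.7 = 8.2025 → s = 13.2025
radial distance = base radius + s = 36 + 13.2025 = 49.2025

49.2025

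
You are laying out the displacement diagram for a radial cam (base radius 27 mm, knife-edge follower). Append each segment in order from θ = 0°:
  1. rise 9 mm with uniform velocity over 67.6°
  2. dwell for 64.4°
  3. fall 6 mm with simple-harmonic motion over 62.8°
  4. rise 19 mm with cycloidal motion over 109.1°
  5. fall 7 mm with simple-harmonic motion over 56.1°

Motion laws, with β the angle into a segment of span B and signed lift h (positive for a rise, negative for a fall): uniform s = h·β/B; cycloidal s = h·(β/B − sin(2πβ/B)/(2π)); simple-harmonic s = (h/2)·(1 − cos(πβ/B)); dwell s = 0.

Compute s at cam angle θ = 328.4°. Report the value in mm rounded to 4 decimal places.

seg 1 [0°–67.6°] uniform, h=9: full span → s += 9 → s = 9.0000
seg 2 [67.6°–132°] dwell: s stays 9.0000
seg 3 [132°–194.8°] simple-harmonic, h=-6: full span → s += -6 → s = 3.0000
seg 4 [194.8°–303.9°] cycloidal, h=19: full span → s += 19 → s = 22.0000
seg 5 [303.9°–360°] simple-harmonic, h=-7: θ=328.4° here. β=24.5, B=56.1. -7/2·(1 − cos(π·0.4367)) = -2.8088 → s = 19.1912

19.1912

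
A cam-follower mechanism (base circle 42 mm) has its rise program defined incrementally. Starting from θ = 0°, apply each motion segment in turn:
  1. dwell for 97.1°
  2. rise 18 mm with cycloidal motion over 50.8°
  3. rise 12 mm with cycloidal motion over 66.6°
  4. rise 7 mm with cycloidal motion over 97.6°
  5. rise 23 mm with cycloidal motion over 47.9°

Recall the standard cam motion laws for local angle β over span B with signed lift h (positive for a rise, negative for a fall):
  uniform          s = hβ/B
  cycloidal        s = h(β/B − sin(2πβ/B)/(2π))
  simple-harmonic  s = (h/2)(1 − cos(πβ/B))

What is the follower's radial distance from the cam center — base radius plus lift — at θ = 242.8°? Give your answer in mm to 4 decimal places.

seg 1 [0°–97.1°] dwell: s stays 0.0000
seg 2 [97.1°–147.9°] cycloidal, h=18: full span → s += 18 → s = 18.0000
seg 3 [147.9°–214.5°] cycloidal, h=12: full span → s += 12 → s = 30.0000
seg 4 [214.5°–312.1°] cycloidal, h=7: θ=242.8° here. β=28.3, B=97.6. 7·(0.2900 − sin(2π·0.2900)/(2π)) = 0.9506 → s = 30.9506
radial distance = base radius + s = 42 + 30.9506 = 72.9506

72.9506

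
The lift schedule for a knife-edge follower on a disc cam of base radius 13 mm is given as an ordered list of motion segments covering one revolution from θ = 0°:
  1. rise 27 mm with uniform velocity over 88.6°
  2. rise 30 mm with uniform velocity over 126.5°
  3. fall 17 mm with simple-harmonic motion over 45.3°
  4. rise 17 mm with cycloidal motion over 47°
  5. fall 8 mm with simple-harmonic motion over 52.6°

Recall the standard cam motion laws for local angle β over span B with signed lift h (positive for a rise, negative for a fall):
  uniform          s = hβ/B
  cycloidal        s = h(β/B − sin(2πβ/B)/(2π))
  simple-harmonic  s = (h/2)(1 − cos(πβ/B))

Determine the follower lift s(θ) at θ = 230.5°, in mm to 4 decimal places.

seg 1 [0°–88.6°] uniform, h=27: full span → s += 27 → s = 27.0000
seg 2 [88.6°–215.1°] uniform, h=30: full span → s += 30 → s = 57.0000
seg 3 [215.1°–260.4°] simple-harmonic, h=-17: θ=230.5° here. β=15.4, B=45.3. -17/2·(1 − cos(π·0.3400)) = -4.4041 → s = 52.5959

52.5959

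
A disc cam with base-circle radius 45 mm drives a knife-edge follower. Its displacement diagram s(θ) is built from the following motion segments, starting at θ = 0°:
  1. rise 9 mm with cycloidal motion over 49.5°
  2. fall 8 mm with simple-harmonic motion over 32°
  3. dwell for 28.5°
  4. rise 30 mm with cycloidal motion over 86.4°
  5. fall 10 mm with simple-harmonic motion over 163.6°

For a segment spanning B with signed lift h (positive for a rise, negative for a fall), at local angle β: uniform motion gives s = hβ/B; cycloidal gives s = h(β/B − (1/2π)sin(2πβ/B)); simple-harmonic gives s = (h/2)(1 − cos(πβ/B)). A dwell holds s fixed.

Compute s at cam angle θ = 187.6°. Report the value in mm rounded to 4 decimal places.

seg 1 [0°–49.5°] cycloidal, h=9: full span → s += 9 → s = 9.0000
seg 2 [49.5°–81.5°] simple-harmonic, h=-8: full span → s += -8 → s = 1.0000
seg 3 [81.5°–110°] dwell: s stays 1.0000
seg 4 [110°–196.4°] cycloidal, h=30: θ=187.6° here. β=77.6, B=86.4. 30·(0.8981 − sin(2π·0.8981)/(2π)) = 29.7957 → s = 30.7957

30.7957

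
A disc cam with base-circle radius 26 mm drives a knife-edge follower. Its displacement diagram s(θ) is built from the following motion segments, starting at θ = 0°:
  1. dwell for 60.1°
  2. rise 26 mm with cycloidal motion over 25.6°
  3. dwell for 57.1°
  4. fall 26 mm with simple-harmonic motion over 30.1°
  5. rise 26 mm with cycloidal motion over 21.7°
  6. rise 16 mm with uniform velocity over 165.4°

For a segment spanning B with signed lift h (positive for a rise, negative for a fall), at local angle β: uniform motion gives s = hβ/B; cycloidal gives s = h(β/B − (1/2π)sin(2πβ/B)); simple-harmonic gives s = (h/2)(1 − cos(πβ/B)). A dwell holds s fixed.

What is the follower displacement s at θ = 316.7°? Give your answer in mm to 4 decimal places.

seg 1 [0°–60.1°] dwell: s stays 0.0000
seg 2 [60.1°–85.7°] cycloidal, h=26: full span → s += 26 → s = 26.0000
seg 3 [85.7°–142.8°] dwell: s stays 26.0000
seg 4 [142.8°–172.9°] simple-harmonic, h=-26: full span → s += -26 → s = 0.0000
seg 5 [172.9°–194.6°] cycloidal, h=26: full span → s += 26 → s = 26.0000
seg 6 [194.6°–360°] uniform, h=16: θ=316.7° here. β=122.1, B=165.4. 16·122.1/165.4 = 11.8114 → s = 37.8114

37.8114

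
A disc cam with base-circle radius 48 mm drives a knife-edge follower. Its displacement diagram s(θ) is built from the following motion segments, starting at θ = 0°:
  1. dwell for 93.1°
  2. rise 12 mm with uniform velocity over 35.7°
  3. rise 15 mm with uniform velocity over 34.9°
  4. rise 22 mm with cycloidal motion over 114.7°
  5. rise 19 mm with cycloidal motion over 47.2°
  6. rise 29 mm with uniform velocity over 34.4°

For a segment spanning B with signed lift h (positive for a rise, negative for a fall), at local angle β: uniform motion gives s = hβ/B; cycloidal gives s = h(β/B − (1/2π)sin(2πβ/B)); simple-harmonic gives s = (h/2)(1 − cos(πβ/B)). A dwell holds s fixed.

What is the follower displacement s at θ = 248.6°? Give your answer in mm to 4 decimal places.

seg 1 [0°–93.1°] dwell: s stays 0.0000
seg 2 [93.1°–128.8°] uniform, h=12: full span → s += 12 → s = 12.0000
seg 3 [128.8°–163.7°] uniform, h=15: full span → s += 15 → s = 27.0000
seg 4 [163.7°–278.4°] cycloidal, h=22: θ=248.6° here. β=84.9, B=114.7. 22·(0.7402 − sin(2π·0.7402)/(2π)) = 19.7790 → s = 46.7790

46.7790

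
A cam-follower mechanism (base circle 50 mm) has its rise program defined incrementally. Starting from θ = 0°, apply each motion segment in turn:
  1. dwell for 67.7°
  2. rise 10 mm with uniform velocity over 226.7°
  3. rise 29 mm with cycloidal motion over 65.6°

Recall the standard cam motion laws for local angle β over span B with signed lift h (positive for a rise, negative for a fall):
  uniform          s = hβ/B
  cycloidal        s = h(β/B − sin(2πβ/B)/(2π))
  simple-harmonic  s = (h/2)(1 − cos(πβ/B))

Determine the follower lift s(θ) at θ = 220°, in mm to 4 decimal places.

seg 1 [0°–67.7°] dwell: s stays 0.0000
seg 2 [67.7°–294.4°] uniform, h=10: θ=220° here. β=152.3, B=226.7. 10·152.3/226.7 = 6.7181 → s = 6.7181

6.7181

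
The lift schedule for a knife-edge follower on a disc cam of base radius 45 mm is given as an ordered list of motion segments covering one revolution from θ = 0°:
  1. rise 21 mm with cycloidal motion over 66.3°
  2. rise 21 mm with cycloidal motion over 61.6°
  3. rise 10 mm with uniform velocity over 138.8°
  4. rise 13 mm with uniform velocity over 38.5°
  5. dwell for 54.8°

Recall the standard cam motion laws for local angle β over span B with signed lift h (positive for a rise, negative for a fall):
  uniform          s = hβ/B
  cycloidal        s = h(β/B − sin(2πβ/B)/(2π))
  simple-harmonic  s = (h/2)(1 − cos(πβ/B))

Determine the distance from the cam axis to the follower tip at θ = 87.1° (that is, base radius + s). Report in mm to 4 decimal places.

seg 1 [0°–66.3°] cycloidal, h=21: full span → s += 21 → s = 21.0000
seg 2 [66.3°–127.9°] cycloidal, h=21: θ=87.1° here. β=20.8, B=61.6. 21·(0.3377 − sin(2π·0.3377)/(2π)) = 4.2430 → s = 25.2430
radial distance = base radius + s = 45 + 25.2430 = 70.2430

70.2430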